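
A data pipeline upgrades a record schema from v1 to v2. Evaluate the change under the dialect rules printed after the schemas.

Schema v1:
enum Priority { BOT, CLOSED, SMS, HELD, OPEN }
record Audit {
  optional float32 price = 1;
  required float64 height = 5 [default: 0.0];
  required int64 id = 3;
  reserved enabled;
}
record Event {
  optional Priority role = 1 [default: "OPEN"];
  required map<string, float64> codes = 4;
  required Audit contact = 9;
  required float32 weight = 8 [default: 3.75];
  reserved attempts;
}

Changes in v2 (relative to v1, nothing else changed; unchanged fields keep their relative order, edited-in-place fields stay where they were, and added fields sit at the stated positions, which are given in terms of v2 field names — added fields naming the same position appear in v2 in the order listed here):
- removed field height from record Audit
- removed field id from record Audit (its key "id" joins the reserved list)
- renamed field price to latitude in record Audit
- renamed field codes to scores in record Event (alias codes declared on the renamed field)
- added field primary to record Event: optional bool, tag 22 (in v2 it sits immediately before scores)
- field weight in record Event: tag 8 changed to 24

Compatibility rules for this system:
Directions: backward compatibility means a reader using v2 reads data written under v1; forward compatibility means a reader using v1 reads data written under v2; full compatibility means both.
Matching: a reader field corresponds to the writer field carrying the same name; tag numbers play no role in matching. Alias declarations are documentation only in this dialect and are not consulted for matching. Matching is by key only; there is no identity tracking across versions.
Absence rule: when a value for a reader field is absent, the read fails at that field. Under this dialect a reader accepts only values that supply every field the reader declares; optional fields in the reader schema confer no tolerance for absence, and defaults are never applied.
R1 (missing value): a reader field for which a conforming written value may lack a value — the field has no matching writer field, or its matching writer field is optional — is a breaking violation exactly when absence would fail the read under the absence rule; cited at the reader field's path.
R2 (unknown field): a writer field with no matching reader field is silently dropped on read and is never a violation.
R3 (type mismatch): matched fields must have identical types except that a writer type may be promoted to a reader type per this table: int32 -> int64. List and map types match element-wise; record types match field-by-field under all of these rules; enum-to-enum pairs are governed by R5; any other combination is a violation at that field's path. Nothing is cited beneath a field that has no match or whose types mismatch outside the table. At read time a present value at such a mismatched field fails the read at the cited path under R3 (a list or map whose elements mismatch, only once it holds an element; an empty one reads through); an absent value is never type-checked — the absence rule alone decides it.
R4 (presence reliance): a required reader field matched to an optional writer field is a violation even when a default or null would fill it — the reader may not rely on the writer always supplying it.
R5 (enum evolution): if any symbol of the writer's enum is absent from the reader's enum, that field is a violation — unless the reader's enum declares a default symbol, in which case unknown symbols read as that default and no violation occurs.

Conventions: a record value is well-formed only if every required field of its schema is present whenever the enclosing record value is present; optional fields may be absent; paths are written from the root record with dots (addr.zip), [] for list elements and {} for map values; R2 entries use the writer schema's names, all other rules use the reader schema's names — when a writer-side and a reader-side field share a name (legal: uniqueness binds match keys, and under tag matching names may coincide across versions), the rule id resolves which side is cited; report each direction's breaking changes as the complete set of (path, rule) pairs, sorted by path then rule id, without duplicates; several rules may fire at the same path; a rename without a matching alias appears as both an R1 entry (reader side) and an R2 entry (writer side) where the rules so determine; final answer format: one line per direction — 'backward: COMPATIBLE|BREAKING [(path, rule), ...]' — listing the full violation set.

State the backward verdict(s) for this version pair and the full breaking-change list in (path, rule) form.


backward: BREAKING [(contact.latitude, R1), (primary, R1), (role, R1), (scores, R1)]

the writer's type comes first in each Event pair
backward for Event (reader v2, writer v1):
  role <- role (Priority -> Priority, writer optional)
  primary has no writer counterpart
  scores has no writer counterpart
  contact <- contact (Audit -> Audit, writer required)
  weight <- weight (float32 -> float32, writer required)
  codes (writer side), unknown to reader
  contact.latitude has no writer counterpart
  contact.price (writer side), unknown to reader
  contact.height (writer side), unknown to reader
  contact.id (writer side), unknown to reader
  breaking: (contact.latitude, R1)
  breaking: (primary, R1)
  breaking: (role, R1)
  breaking: (scores, R1)
  backward on Event therefore BREAKING (4)
the other Event changes do not affect what is asked:
  removed field height from record Audit -> its effect on Event is confined to the forward direction, not asked
  removed field id from record Audit (its key "id" joins the reserved list) -> its effect on Event is confined to the forward direction, not asked
  field weight in record Event: tag 8 changed to 24 -> no rule fires on it in Event's dialect; the asked verdict holds


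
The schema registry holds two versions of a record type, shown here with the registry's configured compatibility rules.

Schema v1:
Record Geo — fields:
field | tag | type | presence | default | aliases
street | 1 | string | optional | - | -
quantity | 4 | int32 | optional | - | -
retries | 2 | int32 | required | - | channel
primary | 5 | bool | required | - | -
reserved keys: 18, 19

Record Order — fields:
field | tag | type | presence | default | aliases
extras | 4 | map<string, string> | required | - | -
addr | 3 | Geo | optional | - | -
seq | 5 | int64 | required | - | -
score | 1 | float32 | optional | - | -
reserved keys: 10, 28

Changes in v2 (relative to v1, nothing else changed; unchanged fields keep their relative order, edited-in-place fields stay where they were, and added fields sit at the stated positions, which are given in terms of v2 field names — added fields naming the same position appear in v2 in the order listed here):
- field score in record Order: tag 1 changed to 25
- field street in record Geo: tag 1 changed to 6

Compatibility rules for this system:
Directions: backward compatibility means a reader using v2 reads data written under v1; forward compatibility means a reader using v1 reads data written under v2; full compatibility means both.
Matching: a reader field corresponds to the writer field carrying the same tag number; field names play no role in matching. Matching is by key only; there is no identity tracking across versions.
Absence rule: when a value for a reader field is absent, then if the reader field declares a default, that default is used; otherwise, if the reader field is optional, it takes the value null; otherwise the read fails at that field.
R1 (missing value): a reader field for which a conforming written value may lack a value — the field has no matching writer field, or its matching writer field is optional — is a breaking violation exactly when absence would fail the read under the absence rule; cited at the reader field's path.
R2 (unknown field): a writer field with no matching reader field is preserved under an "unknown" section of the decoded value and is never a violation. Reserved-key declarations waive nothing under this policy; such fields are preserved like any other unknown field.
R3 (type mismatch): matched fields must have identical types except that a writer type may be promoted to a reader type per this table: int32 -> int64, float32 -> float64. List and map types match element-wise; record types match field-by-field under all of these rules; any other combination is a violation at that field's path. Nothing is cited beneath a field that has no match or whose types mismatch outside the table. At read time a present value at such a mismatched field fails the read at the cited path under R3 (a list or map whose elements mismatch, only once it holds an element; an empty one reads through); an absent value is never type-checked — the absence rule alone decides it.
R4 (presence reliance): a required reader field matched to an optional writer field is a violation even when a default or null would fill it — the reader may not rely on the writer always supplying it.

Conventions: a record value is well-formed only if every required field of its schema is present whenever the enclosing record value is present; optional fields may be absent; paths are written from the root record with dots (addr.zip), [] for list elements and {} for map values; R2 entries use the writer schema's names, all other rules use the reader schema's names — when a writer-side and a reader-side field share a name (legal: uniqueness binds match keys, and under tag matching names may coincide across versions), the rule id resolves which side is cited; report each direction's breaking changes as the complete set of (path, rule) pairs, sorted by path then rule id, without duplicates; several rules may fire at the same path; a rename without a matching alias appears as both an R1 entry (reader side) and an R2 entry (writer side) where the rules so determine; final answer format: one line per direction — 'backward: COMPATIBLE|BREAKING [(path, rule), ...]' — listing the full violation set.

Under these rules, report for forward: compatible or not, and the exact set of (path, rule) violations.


arrows below run writer -> reader for Order
forward for Order (reader v1, writer v2):
  extras <- extras (map<string, string> -> map<string, string>, writer required)
  addr <- addr (Geo -> Geo, writer optional)
  seq <- seq (int64 -> int64, writer required)
  no writer field matches reader score
  writer score: unknown to reader
  no writer field matches reader addr.street
  addr.quantity <- addr.quantity (int32 -> int32, writer optional)
  addr.retries <- addr.retries (int32 -> int32, writer required)
  addr.primary <- addr.primary (bool -> bool, writer required)
  writer addr.street: unknown to reader
  => forward: COMPATIBLE
checking off the Order differences that do not matter here:
  field score in record Order: tag 1 changed to 25 -> no rule fires on it in Order's dialect; the asked verdict holds
  field street in record Geo: tag 1 changed to 6 -> no rule fires on it in Order's dialect; the asked verdict holds

forward: COMPATIBLE []


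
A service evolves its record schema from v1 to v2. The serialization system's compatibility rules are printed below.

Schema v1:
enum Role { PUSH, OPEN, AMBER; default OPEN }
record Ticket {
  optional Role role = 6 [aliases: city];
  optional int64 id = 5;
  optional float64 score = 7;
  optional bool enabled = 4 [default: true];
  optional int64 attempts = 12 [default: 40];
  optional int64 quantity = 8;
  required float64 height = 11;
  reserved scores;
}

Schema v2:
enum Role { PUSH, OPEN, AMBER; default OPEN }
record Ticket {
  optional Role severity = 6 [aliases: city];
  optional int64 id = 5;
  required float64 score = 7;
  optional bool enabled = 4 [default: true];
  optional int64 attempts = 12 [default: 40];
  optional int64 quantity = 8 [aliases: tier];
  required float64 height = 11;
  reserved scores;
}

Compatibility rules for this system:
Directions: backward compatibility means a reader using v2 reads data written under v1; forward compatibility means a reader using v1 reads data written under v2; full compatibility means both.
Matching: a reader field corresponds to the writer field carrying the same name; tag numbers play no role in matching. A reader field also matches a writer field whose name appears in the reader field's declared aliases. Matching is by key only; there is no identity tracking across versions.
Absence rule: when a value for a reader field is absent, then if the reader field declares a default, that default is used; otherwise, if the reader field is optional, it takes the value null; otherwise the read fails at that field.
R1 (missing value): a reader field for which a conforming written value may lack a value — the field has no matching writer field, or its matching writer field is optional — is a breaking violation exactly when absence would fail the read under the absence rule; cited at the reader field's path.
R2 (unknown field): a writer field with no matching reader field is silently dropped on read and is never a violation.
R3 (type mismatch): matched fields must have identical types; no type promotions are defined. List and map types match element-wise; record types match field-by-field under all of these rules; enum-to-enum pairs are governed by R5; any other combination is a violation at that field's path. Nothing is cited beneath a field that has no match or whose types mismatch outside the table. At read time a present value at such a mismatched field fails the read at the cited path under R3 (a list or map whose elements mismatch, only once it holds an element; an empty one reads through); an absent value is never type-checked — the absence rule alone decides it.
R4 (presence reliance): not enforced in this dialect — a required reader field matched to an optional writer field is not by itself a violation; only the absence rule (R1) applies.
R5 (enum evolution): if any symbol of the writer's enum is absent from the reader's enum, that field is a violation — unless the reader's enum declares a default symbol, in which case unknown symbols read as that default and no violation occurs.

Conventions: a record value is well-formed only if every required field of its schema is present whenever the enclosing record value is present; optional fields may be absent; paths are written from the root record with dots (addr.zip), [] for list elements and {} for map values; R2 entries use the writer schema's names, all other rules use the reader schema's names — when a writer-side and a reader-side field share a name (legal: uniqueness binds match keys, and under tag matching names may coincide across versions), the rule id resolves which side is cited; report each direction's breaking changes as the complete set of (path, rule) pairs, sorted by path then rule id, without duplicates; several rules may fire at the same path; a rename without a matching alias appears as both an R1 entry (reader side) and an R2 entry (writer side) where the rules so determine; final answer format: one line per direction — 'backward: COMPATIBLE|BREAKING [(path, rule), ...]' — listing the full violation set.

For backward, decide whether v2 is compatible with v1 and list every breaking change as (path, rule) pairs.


each type pair in Ticket: writer, then reader
backward on Ticket — v2 reading data written by v1:
  severity: no writer match
  id: int64 -> int64, writer optional; from id
  score: float64 -> float64, writer optional; from score
  enabled: bool -> bool, writer optional; from enabled
  attempts: int64 -> int64, writer optional; from attempts
  quantity: int64 -> int64, writer optional; from quantity
  height: float64 -> float64, writer required; from height
  writer role: unknown to reader
  rule R1 violated at score
  => 1 violation(s): backward is BREAKING for Ticket
ruling out the remaining Ticket differences:
  renamed field role to severity in record Ticket -> triggers nothing under Ticket's printed rules — same verdict

backward: BREAKING [(score, R1)]


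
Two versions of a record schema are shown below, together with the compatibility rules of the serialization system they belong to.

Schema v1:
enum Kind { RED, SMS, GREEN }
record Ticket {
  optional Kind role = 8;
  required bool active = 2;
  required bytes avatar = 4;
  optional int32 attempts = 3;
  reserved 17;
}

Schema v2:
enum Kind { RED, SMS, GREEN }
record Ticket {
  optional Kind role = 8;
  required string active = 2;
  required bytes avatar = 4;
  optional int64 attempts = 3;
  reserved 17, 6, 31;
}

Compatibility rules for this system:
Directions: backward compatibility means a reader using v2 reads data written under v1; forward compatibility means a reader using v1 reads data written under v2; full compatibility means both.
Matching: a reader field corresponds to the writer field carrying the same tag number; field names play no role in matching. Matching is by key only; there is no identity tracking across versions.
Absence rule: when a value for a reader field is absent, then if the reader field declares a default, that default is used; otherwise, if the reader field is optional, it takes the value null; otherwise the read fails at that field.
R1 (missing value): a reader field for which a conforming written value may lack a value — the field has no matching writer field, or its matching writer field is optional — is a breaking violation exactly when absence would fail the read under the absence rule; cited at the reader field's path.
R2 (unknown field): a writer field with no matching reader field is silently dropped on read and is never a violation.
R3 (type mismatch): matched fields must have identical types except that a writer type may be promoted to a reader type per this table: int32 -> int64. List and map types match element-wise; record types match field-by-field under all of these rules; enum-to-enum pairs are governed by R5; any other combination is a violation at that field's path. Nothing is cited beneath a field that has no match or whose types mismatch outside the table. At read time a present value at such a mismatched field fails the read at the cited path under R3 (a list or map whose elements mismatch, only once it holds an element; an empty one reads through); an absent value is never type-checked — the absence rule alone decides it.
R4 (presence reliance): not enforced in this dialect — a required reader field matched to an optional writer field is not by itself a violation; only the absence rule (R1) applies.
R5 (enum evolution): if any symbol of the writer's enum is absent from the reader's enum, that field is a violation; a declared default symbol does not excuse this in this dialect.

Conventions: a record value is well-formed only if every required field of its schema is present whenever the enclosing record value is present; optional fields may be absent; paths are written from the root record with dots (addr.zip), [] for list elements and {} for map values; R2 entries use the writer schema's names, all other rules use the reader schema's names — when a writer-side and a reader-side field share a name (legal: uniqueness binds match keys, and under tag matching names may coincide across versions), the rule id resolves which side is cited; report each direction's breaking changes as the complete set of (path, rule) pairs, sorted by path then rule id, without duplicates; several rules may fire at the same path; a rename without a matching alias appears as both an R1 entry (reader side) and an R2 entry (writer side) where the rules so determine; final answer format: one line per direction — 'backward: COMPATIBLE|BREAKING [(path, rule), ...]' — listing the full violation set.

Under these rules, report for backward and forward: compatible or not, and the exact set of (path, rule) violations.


in Ticket below, arrows point writer -> reader
backward pass over Ticket, reader schema v2, writer schema v1:
  role: paired with writer role (Kind -> Kind; writer optional)
  active: paired with writer active (bool -> string; writer required)
  avatar: paired with writer avatar (bytes -> bytes; writer required)
  attempts: paired with writer attempts (int32 -> int64; writer optional)
  rule R3 violated at active
  backward on Ticket therefore BREAKING (1)
forward pass over Ticket, reader schema v1, writer schema v2:
  role: paired with writer role (Kind -> Kind; writer optional)
  active: paired with writer active (string -> bool; writer required)
  avatar: paired with writer avatar (bytes -> bytes; writer required)
  attempts: paired with writer attempts (int64 -> int32; writer optional)
  rule R3 violated at active
  rule R3 violated at attempts
  forward on Ticket therefore BREAKING (2)

backward: BREAKING [(active, R3)]; forward: BREAKING [(active, R3), (attempts, R3)]


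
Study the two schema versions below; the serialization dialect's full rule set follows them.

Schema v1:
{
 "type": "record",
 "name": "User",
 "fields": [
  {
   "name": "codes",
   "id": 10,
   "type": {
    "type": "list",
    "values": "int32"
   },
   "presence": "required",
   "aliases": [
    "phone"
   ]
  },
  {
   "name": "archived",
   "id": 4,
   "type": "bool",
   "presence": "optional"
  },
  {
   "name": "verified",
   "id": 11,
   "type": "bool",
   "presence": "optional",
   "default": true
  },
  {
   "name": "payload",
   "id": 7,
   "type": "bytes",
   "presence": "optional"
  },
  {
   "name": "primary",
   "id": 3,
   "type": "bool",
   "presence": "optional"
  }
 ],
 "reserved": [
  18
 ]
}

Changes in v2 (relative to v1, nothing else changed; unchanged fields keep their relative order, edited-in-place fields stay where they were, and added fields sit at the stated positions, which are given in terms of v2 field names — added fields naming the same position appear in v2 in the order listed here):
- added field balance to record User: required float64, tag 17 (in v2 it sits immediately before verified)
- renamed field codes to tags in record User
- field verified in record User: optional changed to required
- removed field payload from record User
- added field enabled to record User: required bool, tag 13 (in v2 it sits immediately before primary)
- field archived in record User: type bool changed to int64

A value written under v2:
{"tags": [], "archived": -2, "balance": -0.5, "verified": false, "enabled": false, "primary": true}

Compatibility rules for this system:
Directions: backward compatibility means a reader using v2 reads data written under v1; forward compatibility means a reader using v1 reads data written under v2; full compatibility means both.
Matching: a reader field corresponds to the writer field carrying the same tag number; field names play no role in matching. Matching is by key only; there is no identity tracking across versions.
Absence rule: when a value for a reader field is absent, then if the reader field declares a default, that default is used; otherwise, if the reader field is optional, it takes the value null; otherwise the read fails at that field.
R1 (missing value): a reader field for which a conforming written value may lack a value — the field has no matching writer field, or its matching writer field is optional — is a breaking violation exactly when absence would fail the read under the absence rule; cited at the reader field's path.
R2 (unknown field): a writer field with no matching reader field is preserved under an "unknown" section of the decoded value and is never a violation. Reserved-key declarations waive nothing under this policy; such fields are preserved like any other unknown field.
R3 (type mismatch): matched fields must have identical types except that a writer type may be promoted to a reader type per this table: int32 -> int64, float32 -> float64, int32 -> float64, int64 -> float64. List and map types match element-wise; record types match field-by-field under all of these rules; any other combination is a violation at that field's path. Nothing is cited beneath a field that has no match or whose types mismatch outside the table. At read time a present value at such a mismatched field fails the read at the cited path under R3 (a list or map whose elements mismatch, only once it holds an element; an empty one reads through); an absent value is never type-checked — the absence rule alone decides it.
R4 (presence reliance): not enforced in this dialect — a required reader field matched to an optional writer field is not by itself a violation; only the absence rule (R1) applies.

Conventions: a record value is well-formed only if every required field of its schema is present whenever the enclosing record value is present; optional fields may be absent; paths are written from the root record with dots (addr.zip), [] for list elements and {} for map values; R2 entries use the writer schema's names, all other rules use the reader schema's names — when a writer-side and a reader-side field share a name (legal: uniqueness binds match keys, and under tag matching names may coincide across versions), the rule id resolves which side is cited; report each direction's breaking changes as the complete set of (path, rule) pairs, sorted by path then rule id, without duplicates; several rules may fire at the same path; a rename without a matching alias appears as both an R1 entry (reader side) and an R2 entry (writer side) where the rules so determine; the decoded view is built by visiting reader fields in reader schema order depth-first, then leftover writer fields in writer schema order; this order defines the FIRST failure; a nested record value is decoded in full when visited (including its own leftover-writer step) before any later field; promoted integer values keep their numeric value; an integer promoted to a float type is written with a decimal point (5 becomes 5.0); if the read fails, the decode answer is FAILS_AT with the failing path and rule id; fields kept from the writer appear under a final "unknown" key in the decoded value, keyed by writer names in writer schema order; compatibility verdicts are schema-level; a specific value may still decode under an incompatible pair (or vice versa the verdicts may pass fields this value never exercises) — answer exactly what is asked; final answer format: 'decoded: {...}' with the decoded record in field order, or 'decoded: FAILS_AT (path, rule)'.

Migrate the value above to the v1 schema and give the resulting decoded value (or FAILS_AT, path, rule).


decoded: FAILS_AT (archived, R3)

each type pair in User: writer, then reader
migrating the User value to v1:
  codes := [] (from writer tags)
  read fails at archived under R3
  => FAILS_AT (archived, R3)
remaining User differences; none change what is asked:
  added field enabled to record User: required bool, tag 13 (in v2 it sits immediately before primary) -> matters for User compatibility verdicts, not for this value's decode
  renamed field codes to tags in record User -> triggers nothing under the printed rules; the User answer is the same either way
  field verified in record User: optional changed to required -> triggers nothing under the printed rules; the User answer is the same either way
  removed field payload from record User -> triggers nothing under the printed rules; the User answer is the same either way
  added field balance to record User: required float64, tag 17 (in v2 it sits immediately before verified) -> matters for User compatibility verdicts, not for this value's decode


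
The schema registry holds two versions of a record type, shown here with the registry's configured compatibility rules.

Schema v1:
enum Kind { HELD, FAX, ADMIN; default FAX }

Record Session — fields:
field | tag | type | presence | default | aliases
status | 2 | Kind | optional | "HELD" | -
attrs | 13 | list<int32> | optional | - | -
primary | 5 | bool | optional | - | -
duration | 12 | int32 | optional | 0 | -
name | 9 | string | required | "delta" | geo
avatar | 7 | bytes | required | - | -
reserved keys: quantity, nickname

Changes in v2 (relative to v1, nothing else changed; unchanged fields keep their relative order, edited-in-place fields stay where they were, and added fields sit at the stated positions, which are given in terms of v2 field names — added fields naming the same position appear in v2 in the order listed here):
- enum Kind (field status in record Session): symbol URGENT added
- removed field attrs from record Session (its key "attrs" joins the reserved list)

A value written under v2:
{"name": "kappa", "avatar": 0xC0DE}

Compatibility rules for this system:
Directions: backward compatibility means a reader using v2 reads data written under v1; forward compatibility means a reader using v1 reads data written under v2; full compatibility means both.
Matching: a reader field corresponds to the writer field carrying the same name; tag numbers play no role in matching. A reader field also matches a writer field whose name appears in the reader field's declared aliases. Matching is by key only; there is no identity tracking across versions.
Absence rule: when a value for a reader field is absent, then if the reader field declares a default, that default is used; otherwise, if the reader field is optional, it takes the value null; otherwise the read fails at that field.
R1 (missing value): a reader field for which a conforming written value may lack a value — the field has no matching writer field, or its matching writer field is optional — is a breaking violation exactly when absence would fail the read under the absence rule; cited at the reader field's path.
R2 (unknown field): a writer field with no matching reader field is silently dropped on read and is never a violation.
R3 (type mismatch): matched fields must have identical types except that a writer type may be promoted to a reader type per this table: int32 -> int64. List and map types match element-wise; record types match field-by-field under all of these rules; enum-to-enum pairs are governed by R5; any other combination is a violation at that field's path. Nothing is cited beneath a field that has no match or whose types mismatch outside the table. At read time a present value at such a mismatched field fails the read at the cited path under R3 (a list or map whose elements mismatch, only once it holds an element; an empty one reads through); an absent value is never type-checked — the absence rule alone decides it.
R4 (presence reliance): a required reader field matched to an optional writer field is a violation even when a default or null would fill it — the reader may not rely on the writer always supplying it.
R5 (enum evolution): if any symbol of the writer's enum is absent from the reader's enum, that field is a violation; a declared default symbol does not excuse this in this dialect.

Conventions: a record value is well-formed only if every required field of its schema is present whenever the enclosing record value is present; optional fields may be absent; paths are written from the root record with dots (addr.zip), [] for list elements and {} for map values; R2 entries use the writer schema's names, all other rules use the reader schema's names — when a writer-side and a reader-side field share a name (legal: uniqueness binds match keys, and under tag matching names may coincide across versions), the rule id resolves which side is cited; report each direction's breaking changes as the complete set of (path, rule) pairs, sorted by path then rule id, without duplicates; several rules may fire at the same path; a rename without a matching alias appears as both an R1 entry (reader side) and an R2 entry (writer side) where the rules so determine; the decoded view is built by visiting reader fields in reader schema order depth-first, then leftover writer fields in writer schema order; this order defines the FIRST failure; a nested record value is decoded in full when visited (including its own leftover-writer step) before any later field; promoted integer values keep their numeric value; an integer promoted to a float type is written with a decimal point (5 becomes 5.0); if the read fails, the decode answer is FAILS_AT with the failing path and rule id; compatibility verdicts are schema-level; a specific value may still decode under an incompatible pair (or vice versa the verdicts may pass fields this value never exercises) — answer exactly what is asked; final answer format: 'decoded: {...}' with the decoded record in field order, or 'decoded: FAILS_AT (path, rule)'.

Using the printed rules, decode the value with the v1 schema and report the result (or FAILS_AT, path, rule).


in Session below, arrows point writer -> reader
decoding the Session value with the v1 reader:
  status := "HELD" (missing; default applied)
  attrs := null (missing; optional => null)
  primary := null (missing; optional => null)
  duration := 0 (missing; default applied)
  name := "kappa"
  avatar := 0xC0DE
  => decoded: {"status": "HELD", "attrs": null, "primary": null, "duration": 0, "name": "kappa", "avatar": 0xC0DE}
ruling out the remaining Session differences:
  enum Kind (field status in record Session): symbol URGENT added -> shifts the Session verdicts, not this decode
  removed field attrs from record Session (its key "attrs" joins the reserved list) -> triggers nothing under the printed rules; the Session answer is the same either way

decoded: {"status": "HELD", "attrs": null, "primary": null, "duration": 0, "name": "kappa", "avatar": 0xC0DE}


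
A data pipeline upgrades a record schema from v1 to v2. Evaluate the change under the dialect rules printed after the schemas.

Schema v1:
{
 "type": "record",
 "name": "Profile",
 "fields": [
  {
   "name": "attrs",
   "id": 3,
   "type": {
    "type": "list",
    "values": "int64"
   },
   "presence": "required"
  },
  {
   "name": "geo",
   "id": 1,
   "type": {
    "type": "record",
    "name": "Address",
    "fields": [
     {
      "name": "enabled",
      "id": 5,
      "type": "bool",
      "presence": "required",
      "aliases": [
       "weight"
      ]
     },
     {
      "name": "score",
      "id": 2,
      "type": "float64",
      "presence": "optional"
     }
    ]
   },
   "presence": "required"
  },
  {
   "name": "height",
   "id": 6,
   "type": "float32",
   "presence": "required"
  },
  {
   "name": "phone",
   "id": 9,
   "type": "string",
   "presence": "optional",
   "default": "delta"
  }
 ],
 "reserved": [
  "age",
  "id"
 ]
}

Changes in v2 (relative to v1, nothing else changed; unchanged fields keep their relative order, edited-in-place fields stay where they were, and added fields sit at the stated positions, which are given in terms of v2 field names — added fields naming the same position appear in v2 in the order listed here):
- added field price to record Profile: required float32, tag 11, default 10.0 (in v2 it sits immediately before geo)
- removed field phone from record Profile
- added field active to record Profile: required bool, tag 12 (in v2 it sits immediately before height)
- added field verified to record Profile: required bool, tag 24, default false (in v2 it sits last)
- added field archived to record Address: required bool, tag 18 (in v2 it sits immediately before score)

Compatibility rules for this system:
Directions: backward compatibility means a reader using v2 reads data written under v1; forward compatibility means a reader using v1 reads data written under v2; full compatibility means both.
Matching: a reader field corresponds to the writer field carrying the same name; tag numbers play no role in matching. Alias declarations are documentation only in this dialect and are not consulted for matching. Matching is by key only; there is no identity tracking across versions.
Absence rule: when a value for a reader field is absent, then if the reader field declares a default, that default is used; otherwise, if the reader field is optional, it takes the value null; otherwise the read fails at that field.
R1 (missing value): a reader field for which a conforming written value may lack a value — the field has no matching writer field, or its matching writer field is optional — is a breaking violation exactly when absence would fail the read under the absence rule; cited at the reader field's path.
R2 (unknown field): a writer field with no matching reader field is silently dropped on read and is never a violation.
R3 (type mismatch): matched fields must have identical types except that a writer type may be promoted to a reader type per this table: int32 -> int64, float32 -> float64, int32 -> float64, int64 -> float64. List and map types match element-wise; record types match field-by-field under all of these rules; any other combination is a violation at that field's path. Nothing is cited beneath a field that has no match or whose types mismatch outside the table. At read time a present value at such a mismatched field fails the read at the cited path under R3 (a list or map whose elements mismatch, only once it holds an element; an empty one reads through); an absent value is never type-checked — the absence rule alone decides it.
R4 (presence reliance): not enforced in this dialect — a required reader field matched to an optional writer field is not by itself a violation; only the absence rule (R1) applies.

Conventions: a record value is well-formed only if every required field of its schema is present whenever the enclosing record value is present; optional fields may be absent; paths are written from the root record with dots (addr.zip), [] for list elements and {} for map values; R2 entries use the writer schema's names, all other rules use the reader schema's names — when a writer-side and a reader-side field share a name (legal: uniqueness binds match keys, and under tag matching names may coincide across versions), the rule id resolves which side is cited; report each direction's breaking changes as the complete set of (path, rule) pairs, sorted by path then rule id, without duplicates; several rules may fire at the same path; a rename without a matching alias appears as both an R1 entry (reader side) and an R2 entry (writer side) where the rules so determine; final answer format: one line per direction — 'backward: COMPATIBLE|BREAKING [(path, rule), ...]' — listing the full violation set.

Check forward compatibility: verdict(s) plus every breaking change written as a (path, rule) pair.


forward: COMPATIBLE []

in Profile below, arrows point writer -> reader
checking forward for Profile: reader v1 against writer v2:
  attrs: list<int64> -> list<int64>, writer required; from attrs
  geo: Address -> Address, writer required; from geo
  height: float32 -> float32, writer required; from height
  phone: no writer match
  price (writer side), unknown to reader
  active (writer side), unknown to reader
  verified (writer side), unknown to reader
  geo.enabled: bool -> bool, writer required; from geo.enabled
  geo.score: float64 -> float64, writer optional; from geo.score
  geo.archived (writer side), unknown to reader
  => forward: COMPATIBLE
checking off the Profile differences that do not matter here:
  added field verified to record Profile: required bool, tag 24, default false (in v2 it sits last) -> triggers nothing under Profile's printed rules — same verdict
  removed field phone from record Profile -> triggers nothing under Profile's printed rules — same verdict
  added field archived to record Address: required bool, tag 18 (in v2 it sits immediately before score) -> affects backward compatibility only, which is not asked
  added field price to record Profile: required float32, tag 11, default 10.0 (in v2 it sits immediately before geo) -> triggers nothing under Profile's printed rules — same verdict
  added field active to record Profile: required bool, tag 12 (in v2 it sits immediately before height) -> affects backward compatibility only, which is not asked


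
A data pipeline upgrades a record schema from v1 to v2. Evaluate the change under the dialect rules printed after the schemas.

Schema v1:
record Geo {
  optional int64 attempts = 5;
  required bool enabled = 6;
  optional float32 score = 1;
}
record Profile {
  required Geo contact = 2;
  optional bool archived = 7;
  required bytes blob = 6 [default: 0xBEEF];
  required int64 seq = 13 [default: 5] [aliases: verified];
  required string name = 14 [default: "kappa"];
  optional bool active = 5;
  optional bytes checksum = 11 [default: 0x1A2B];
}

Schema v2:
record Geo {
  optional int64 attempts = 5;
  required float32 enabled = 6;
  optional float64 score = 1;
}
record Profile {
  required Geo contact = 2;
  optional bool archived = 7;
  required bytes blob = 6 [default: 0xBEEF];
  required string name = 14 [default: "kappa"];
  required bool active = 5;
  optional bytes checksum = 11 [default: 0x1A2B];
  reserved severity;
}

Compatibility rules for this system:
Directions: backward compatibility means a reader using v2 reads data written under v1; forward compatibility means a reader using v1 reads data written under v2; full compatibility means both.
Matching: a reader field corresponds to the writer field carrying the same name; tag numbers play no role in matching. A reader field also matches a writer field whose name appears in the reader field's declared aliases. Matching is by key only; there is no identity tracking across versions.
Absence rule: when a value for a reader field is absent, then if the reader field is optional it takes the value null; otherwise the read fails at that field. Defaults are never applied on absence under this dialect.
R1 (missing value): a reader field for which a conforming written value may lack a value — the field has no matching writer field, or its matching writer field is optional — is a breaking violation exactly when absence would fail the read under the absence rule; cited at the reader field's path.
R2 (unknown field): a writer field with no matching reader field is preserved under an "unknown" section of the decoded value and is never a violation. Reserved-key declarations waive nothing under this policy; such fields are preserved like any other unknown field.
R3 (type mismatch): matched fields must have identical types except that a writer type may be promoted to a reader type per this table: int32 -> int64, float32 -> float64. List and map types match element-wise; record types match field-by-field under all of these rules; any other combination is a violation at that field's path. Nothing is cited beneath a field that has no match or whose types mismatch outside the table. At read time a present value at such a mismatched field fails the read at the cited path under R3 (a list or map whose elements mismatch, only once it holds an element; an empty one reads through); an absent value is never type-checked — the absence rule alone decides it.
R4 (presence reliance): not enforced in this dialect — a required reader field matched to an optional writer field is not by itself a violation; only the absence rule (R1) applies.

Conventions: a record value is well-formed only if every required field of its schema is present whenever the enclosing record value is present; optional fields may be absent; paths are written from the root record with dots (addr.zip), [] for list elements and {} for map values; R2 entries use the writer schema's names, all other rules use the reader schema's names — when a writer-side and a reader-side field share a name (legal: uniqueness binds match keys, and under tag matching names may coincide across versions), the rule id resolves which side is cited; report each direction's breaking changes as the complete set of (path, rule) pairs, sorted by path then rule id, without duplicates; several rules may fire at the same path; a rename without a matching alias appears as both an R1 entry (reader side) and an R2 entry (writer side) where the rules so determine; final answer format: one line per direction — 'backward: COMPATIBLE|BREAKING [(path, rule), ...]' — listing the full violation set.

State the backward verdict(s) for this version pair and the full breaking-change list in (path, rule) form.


backward: BREAKING [(active, R1), (contact.enabled, R3)]

arrows below run writer -> reader for Profile
backward on Profile — v2 reading data written by v1:
  contact: paired with writer contact (Geo -> Geo; writer required)
  archived: paired with writer archived (bool -> bool; writer optional)
  blob: paired with writer blob (bytes -> bytes; writer required)
  name: paired with writer name (string -> string; writer required)
  active: paired with writer active (bool -> bool; writer optional)
  checksum: paired with writer checksum (bytes -> bytes; writer optional)
  writer seq: unknown to reader
  contact.attempts: paired with writer contact.attempts (int64 -> int64; writer optional)
  contact.enabled: paired with writer contact.enabled (bool -> float32; writer required)
  contact.score: paired with writer contact.score (float32 -> float64; writer optional)
  breaking: (active, R1)
  breaking: (contact.enabled, R3)
  => backward: BREAKING (2)
the other Profile changes do not affect what is asked:
  field score in record Geo: type float32 changed to float64 -> its effect on Profile is confined to the forward direction, not asked
  removed field seq from record Profile -> its effect on Profile is confined to the forward direction, not asked
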